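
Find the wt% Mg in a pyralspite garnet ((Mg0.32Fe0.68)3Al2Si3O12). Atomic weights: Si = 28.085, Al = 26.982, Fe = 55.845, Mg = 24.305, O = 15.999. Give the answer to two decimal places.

4.99 weight percent

M((Mg0.32Fe0.68)3Al2Si3O12) = 467.464 g/mol.
Mg contributes 0.96 × 24.305 = 23.333 g per mole.
23.333/467.464 = 0.0499 → 4.99%.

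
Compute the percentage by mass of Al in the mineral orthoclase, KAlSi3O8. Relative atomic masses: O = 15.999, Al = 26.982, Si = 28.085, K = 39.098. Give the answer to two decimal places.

9.69 weight percent

Molar mass of KAlSi3O8: 1×39.098 + 1×26.982 + 3×28.085 + 8×15.999 = 278.327 g/mol.
Mass of Al per formula unit: 1 × 26.982 = 26.982 g.
Weight fraction Al = 26.982 / 278.327 = 0.0969.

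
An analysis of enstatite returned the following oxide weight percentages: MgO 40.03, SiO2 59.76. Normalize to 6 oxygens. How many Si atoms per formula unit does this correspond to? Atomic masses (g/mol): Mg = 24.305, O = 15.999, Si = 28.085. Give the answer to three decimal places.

2.001 Si apfu

40.03 wt% MgO ÷ 40.304 g/mol = 0.99320 mol, giving 0.99320 Mg and 0.99320 O.
59.76 wt% SiO2 ÷ 60.083 g/mol = 0.99462 mol, giving 0.99462 Si and 1.98924 O.
Oxygen sums to 2.98244; scaling by 6/2.98244 = 2.01178 puts the formula on 6 O.
Si: 0.99462 × 2.01178 = 2.001 atoms per formula unit.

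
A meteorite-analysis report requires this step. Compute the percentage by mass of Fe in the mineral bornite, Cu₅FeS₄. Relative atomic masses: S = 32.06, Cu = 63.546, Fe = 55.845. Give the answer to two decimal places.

Molar mass of Cu₅FeS₄: 5*63.546 + 1*55.845 + 4*32.06 = 501.815 g/mol.
Mass of Fe per formula unit: 1 × 55.845 = 55.845 g.
Weight fraction Fe = 55.845 / 501.815 = 0.1113.

11.13 wt%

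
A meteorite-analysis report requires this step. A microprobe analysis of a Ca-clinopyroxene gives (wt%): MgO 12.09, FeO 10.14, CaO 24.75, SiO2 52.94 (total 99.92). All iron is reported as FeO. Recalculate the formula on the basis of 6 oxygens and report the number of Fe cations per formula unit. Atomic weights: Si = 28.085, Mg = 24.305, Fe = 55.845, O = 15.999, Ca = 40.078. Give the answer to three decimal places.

MgO: 12.09/40.304 = 0.29997 mol → 0.29997 mol Mg, 0.29997 mol O.
FeO: 10.14/71.844 = 0.14114 mol → 0.14114 mol Fe, 0.14114 mol O.
CaO: 24.75/56.077 = 0.44136 mol → 0.44136 mol Ca, 0.44136 mol O.
SiO2: 52.94/60.083 = 0.88111 mol → 0.88111 mol Si, 1.76222 mol O.
Total oxygen = 2.64469 mol. Normalization factor = 6/2.64469 = 2.26870.
Fe per 6 O = 0.14114 × 2.26870 = 0.320.

0.320 Fe apfu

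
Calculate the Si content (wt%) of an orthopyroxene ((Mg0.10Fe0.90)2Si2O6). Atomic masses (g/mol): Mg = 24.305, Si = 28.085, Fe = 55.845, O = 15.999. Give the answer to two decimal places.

21.81 wt%

M((Mg0.10Fe0.90)2Si2O6) = 257.546 g/mol.
Si contributes 2 × 28.085 = 56.170 g per mole.
56.170/257.546 = 0.2181 → 21.81%.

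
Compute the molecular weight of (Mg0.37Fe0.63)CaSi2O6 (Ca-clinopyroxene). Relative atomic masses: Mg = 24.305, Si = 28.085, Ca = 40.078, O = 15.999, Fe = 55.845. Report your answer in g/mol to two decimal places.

236.42 g/mol

M = 0.37*24.305 + 0.63*55.845 + 1*40.078 + 2*28.085 + 6*15.999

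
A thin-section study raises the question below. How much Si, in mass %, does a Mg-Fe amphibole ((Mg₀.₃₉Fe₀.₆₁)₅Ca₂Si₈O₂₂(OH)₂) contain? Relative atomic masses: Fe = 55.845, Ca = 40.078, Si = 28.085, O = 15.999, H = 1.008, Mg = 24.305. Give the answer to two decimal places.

24.73 mass %

Molar mass of (Mg₀.₃₉Fe₀.₆₁)₅Ca₂Si₈O₂₂(OH)₂: 1.95×24.305 + 3.05×55.845 + 2×40.078 + 8×28.085 + 24×15.999 + 2×1.008 = 908.550 g/mol.
Mass of Si per formula unit: 8 × 28.085 = 224.680 g.
Weight fraction Si = 224.680 / 908.550 = 0.2473.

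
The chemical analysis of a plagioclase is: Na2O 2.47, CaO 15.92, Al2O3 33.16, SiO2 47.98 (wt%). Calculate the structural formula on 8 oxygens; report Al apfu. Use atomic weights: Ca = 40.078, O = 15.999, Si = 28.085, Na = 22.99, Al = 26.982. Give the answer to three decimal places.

1.796 Al apfu

2.47 wt% Na2O ÷ 61.979 g/mol = 0.03985 mol, giving 0.07970 Na and 0.03985 O.
15.92 wt% CaO ÷ 56.077 g/mol = 0.28390 mol, giving 0.28390 Ca and 0.28390 O.
33.16 wt% Al2O3 ÷ 101.961 g/mol = 0.32522 mol, giving 0.65044 Al and 0.97566 O.
47.98 wt% SiO2 ÷ 60.083 g/mol = 0.79856 mol, giving 0.79856 Si and 1.59712 O.
Oxygen sums to 2.89653; scaling by 8/2.89653 = 2.76193 puts the formula on 8 O.
Al: 0.65044 × 2.76193 = 1.796 atoms per formula unit.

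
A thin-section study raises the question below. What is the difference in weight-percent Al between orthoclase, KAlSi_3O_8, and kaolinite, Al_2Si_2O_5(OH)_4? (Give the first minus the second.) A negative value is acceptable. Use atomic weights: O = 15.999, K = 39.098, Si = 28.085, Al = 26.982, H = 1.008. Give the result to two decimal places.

-11.21 percentage points

M(KAlSi_3O_8) = 278.327 g/mol, so wt% Al = 26.982/278.327 × 100 = 9.69%.
M(Al_2Si_2O_5(OH)_4) = 258.157 g/mol, so wt% Al = 53.964/258.157 × 100 = 20.90%.
9.69 − 20.90 = -11.21 pp.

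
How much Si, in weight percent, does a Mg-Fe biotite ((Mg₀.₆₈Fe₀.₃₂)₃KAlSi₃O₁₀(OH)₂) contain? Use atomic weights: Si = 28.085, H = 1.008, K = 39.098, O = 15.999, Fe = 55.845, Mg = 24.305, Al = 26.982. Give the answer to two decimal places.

Molar mass of (Mg₀.₆₈Fe₀.₃₂)₃KAlSi₃O₁₀(OH)₂: 2.04×24.305 + 0.96×55.845 + 1×39.098 + 1×26.982 + 3×28.085 + 12×15.999 + 2×1.008 = 447.532 g/mol.
Mass of Si per formula unit: 3 × 28.085 = 84.255 g.
Weight fraction Si = 84.255 / 447.532 = 0.1883.

18.83 weight percent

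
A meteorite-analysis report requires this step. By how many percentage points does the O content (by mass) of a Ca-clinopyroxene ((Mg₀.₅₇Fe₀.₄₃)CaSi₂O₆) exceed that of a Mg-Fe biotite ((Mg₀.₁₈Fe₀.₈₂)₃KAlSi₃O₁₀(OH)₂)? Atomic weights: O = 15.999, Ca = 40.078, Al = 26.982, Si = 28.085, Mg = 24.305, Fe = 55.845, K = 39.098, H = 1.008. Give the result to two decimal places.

2.92 percentage points

O in (Mg₀.₅₇Fe₀.₄₃)CaSi₂O₆: molar mass 230.109 g/mol; 6×15.999 = 95.994 g → 41.72 wt%.
O in (Mg₀.₁₈Fe₀.₈₂)₃KAlSi₃O₁₀(OH)₂: molar mass 494.842 g/mol; 12×15.999 = 191.988 g → 38.80 wt%.
Difference = 41.72 − 38.80 = 2.92 percentage points.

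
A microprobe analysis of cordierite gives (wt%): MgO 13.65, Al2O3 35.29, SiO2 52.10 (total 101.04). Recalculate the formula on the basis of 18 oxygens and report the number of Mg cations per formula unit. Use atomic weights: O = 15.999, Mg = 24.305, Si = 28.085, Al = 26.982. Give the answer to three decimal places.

13.65 wt% MgO ÷ 40.304 g/mol = 0.33868 mol, giving 0.33868 Mg and 0.33868 O.
35.29 wt% Al2O3 ÷ 101.961 g/mol = 0.34611 mol, giving 0.69222 Al and 1.03833 O.
52.10 wt% SiO2 ÷ 60.083 g/mol = 0.86713 mol, giving 0.86713 Si and 1.73426 O.
Oxygen sums to 3.11127; scaling by 18/3.11127 = 5.78542 puts the formula on 18 O.
Mg: 0.33868 × 5.78542 = 1.959 atoms per formula unit.

1.959 Mg apfu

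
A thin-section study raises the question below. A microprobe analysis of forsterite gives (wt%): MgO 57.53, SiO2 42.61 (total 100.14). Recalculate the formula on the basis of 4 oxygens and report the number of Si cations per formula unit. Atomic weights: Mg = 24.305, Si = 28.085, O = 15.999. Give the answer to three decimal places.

57.53 wt% MgO ÷ 40.304 g/mol = 1.42740 mol, giving 1.42740 Mg and 1.42740 O.
42.61 wt% SiO2 ÷ 60.083 g/mol = 0.70919 mol, giving 0.70919 Si and 1.41838 O.
Oxygen sums to 2.84578; scaling by 4/2.84578 = 1.40559 puts the formula on 4 O.
Si: 0.70919 × 1.40559 = 0.997 atoms per formula unit.

0.997 Si apfu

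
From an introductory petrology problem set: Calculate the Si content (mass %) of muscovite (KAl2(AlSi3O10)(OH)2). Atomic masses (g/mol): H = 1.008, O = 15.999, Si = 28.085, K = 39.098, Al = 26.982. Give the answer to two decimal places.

Formula mass = 1·39.098 + 3·26.982 + 3·28.085 + 12·15.999 + 2·1.008 = 398.303 g/mol, of which 84.255 g is Si.
So Si makes up 84.255/398.303 = 0.2115 of the mass, i.e. 21.15%.

21.15 mass %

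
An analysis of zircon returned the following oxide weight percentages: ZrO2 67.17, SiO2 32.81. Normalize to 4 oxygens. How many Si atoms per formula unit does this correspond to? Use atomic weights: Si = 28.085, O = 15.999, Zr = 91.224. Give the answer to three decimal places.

ZrO2 (M=123.222): mol = 0.54511; Zr = 0.54511, O = 1.09022.
SiO2 (M=60.083): mol = 0.54608; Si = 0.54608, O = 1.09216.
ΣO = 2.18238; factor = 4/ΣO = 1.83286.
Si apfu = 0.54608 × 1.83286 = 1.001.

1.001 Si apfu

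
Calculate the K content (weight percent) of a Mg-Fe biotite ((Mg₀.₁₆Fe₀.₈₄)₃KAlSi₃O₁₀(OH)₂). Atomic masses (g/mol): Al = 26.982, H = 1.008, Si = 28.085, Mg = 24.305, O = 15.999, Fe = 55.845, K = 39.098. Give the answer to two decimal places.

7.87 weight percent

Formula mass = 0.48×24.305 + 2.52×55.845 + 1×39.098 + 1×26.982 + 3×28.085 + 12×15.999 + 2×1.008 = 496.735 g/mol, of which 39.098 g is K.
So K makes up 39.098/496.735 = 0.0787 of the mass, i.e. 7.87%.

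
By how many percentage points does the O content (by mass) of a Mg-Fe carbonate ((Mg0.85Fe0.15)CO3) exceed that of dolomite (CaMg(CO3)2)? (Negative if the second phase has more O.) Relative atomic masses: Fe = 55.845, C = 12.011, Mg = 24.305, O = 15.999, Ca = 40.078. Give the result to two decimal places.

1.84 percentage points

First mineral: 47.997 g O in 89.044 g formula = 53.90 wt% O.
Second mineral: 95.994 g O in 184.399 g formula = 52.06 wt% O.
53.90% − 52.06% gives a difference of 1.84 percentage points.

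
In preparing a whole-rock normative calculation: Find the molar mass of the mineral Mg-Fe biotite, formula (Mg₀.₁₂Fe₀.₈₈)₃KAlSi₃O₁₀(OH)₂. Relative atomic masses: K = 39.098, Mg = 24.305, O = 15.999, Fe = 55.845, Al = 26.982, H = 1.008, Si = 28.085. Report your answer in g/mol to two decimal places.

500.52 g/mol

M = 0.36×24.305 + 2.64×55.845 + 1×39.098 + 1×26.982 + 3×28.085 + 12×15.999 + 2×1.008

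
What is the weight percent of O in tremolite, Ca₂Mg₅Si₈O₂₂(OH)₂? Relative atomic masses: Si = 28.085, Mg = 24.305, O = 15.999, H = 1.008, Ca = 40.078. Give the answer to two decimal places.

47.27 wt%

Formula mass = 2×40.078 + 5×24.305 + 8×28.085 + 24×15.999 + 2×1.008 = 812.353 g/mol, of which 383.976 g is O.
So O makes up 383.976/812.353 = 0.4727 of the mass, i.e. 47.27%.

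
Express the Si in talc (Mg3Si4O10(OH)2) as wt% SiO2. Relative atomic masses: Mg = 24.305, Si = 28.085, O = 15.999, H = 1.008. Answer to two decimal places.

63.37 wt%

M(Mg3Si4O10(OH)2) = 379.259 g/mol; M(SiO2) = 60.083 g/mol.
Moles SiO2 per formula unit = 4 Si ÷ 1 = 4.0000.
SiO2 fraction = (4.0000 × 60.083) / 379.259 = 240.332/379.259 = 0.6337.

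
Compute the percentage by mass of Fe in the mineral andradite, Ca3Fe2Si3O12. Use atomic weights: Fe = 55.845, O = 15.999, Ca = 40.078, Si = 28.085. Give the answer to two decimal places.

21.98 wt%

M(Ca3Fe2Si3O12) = 508.167 g/mol.
Fe contributes 2 × 55.845 = 111.690 g per mole.
111.690/508.167 = 0.2198 → 21.98%.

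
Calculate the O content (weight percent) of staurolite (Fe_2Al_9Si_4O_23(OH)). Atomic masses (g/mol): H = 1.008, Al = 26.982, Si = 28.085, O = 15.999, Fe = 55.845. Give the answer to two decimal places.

45.08 weight percent

Formula mass = 2×55.845 + 9×26.982 + 4×28.085 + 24×15.999 + 1×1.008 = 851.852 g/mol, of which 383.976 g is O.
So O makes up 383.976/851.852 = 0.4508 of the mass, i.e. 45.08%.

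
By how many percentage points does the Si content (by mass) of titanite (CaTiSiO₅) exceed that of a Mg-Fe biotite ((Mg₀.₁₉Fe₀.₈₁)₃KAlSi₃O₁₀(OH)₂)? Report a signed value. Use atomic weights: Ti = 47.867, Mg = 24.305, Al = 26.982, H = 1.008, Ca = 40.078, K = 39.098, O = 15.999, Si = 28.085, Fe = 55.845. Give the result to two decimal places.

-2.73 percentage points

Si in CaTiSiO₅: molar mass 196.025 g/mol; 1×28.085 = 28.085 g → 14.33 wt%.
Si in (Mg₀.₁₉Fe₀.₈₁)₃KAlSi₃O₁₀(OH)₂: molar mass 493.896 g/mol; 3×28.085 = 84.255 g → 17.06 wt%.
Difference = 14.33 − 17.06 = -2.73 percentage points.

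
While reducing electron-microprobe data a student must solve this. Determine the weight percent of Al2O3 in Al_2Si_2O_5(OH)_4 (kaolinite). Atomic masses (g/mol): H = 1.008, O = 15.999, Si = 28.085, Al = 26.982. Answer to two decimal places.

39.50 wt%

M(Al_2Si_2O_5(OH)_4) = 258.157 g/mol; M(Al2O3) = 101.961 g/mol.
Moles Al2O3 per formula unit = 2 Al ÷ 2 = 1.0000.
Al2O3 fraction = (1.0000 × 101.961) / 258.157 = 101.961/258.157 = 0.3950.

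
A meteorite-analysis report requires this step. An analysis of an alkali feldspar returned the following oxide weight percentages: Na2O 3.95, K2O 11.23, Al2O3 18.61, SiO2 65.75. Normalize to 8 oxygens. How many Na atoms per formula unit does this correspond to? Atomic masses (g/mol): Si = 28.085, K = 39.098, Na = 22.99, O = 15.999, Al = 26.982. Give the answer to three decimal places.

Na2O (M=61.979): mol = 0.06373; Na = 0.12746, O = 0.06373.
K2O (M=94.195): mol = 0.11922; K = 0.23844, O = 0.11922.
Al2O3 (M=101.961): mol = 0.18252; Al = 0.36504, O = 0.54756.
SiO2 (M=60.083): mol = 1.09432; Si = 1.09432, O = 2.18864.
ΣO = 2.91915; factor = 8/ΣO = 2.74052.
Na apfu = 0.12746 × 2.74052 = 0.349.

0.349 Na apfu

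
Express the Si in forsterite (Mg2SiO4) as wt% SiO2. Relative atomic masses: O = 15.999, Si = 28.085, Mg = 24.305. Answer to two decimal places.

42.71 wt%

Molar mass of Mg2SiO4 = 2*24.305 + 1*28.085 + 4*15.999 = 140.691 g/mol.
Each formula unit contains 1 Si, equivalent to 1/1 = 1.0000 mol SiO2.
M(SiO2) = 1×28.085 + 2×15.999 = 60.083 g/mol.
Mass of SiO2 per formula unit = 1.0000 × 60.083 = 60.083 g.
SiO2 wt% = 60.083 / 140.691 × 100 = 42.71%.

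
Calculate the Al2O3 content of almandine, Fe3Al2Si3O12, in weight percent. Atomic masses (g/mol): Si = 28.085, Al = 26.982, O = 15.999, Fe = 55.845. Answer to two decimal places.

20.48 wt%

Molar mass of Fe3Al2Si3O12 = 3·55.845 + 2·26.982 + 3·28.085 + 12·15.999 = 497.742 g/mol.
Each formula unit contains 2 Al, equivalent to 2/2 = 1.0000 mol Al2O3.
M(Al2O3) = 2×26.982 + 3×15.999 = 101.961 g/mol.
Mass of Al2O3 per formula unit = 1.0000 × 101.961 = 101.961 g.
Al2O3 wt% = 101.961 / 497.742 × 100 = 20.48%.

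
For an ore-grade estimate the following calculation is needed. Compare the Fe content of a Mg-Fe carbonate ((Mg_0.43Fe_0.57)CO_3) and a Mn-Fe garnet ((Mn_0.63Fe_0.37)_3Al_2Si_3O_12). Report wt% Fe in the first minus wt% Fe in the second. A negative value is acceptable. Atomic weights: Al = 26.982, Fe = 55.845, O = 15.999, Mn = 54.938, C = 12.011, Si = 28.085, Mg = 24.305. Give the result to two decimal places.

M((Mg_0.43Fe_0.57)CO_3) = 102.291 g/mol, so wt% Fe = 31.832/102.291 × 100 = 31.12%.
M((Mn_0.63Fe_0.37)_3Al_2Si_3O_12) = 496.028 g/mol, so wt% Fe = 61.988/496.028 × 100 = 12.50%.
31.12 − 12.50 = 18.62 pp.

18.62 percentage points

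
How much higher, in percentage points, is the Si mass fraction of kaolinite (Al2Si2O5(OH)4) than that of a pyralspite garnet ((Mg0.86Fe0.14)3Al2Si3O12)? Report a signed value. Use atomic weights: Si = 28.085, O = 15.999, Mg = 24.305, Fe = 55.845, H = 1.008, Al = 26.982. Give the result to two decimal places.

1.52 percentage points

First mineral: 56.170 g Si in 258.157 g formula = 21.76 wt% Si.
Second mineral: 84.255 g Si in 416.369 g formula = 20.24 wt% Si.
21.76% − 20.24% gives a difference of 1.52 percentage points.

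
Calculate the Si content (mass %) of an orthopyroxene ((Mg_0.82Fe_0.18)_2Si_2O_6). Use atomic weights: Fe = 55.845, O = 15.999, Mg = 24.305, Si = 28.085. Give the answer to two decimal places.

26.48 mass %

M((Mg_0.82Fe_0.18)_2Si_2O_6) = 212.128 g/mol.
Si contributes 2 × 28.085 = 56.170 g per mole.
56.170/212.128 = 0.2648 → 26.48%.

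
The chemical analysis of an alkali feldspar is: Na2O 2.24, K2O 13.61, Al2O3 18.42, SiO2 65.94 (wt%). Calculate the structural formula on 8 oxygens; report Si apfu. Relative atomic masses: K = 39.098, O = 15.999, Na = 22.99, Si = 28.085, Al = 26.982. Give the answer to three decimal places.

3.009 Si apfu

Na2O (M=61.979): mol = 0.03614; Na = 0.07228, O = 0.03614.
K2O (M=94.195): mol = 0.14449; K = 0.28898, O = 0.14449.
Al2O3 (M=101.961): mol = 0.18066; Al = 0.36132, O = 0.54198.
SiO2 (M=60.083): mol = 1.09748; Si = 1.09748, O = 2.19496.
ΣO = 2.91757; factor = 8/ΣO = 2.74201.
Si apfu = 1.09748 × 2.74201 = 3.009.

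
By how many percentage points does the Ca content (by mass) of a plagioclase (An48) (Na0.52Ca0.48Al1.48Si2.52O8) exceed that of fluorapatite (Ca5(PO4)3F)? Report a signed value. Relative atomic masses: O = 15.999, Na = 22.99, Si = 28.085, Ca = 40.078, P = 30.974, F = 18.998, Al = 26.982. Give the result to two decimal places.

-32.61 percentage points

Ca in Na0.52Ca0.48Al1.48Si2.52O8: molar mass 269.892 g/mol; 0.48×40.078 = 19.237 g → 7.13 wt%.
Ca in Ca5(PO4)3F: molar mass 504.298 g/mol; 5×40.078 = 200.390 g → 39.74 wt%.
Difference = 7.13 − 39.74 = -32.61 percentage points.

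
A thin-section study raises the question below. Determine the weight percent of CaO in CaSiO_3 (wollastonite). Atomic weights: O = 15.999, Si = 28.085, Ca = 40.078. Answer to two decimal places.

48.28 wt%

M(CaSiO_3) = 116.160 g/mol; M(CaO) = 56.077 g/mol.
Moles CaO per formula unit = 1 Ca ÷ 1 = 1.0000.
CaO fraction = (1.0000 × 56.077) / 116.160 = 56.077/116.160 = 0.4828.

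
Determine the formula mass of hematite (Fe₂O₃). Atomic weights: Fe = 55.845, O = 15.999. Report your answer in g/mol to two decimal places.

159.69 g/mol

Fe: 2 × 55.845 = 111.6900
O: 3 × 15.999 = 47.9970
Summing the contributions gives the formula mass.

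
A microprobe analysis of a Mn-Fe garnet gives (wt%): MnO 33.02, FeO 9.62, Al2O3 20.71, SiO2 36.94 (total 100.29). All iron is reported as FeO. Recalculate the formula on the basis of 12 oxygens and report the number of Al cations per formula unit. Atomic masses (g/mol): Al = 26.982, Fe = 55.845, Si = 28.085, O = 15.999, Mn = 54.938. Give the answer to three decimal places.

1.999 Al apfu

MnO (M=70.937): mol = 0.46548; Mn = 0.46548, O = 0.46548.
FeO (M=71.844): mol = 0.13390; Fe = 0.13390, O = 0.13390.
Al2O3 (M=101.961): mol = 0.20312; Al = 0.40624, O = 0.60936.
SiO2 (M=60.083): mol = 0.61482; Si = 0.61482, O = 1.22964.
ΣO = 2.43838; factor = 12/ΣO = 4.92130.
Al apfu = 0.40624 × 4.92130 = 1.999.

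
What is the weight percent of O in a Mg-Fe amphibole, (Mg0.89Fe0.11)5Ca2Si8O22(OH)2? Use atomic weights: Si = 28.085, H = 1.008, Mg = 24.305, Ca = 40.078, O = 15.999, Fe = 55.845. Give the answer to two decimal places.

46.28 weight percent

M((Mg0.89Fe0.11)5Ca2Si8O22(OH)2) = 829.700 g/mol.
O contributes 24 × 15.999 = 383.976 g per mole.
383.976/829.700 = 0.4628 → 46.28%.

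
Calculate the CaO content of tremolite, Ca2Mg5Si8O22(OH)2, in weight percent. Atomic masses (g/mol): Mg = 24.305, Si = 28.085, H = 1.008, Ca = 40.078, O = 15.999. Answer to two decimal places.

Formula mass = 812.353 g/mol.
2 Ca → 2.0000 mol CaO per formula unit; M(CaO) = 56.077, so CaO mass = 112.154 g.
112.154/812.353 × 100 = 13.81 wt%.

13.81 wt%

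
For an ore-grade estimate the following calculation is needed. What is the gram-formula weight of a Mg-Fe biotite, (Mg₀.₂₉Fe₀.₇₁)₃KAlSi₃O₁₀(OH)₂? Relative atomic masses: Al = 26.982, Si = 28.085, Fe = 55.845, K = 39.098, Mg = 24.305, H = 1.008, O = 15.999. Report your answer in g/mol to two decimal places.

484.43 g/mol

The formula mass is the sum 0.87(24.305) + 2.13(55.845) + 1(39.098) + 1(26.982) + 3(28.085) + 12(15.999) + 2(1.008).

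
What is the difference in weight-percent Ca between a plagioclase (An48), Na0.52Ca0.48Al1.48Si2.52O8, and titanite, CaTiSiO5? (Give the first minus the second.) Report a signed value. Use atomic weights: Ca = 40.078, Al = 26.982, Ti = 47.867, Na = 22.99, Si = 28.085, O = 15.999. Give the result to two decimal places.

Ca in Na0.52Ca0.48Al1.48Si2.52O8: molar mass 269.892 g/mol; 0.48×40.078 = 19.237 g → 7.13 wt%.
Ca in CaTiSiO5: molar mass 196.025 g/mol; 1×40.078 = 40.078 g → 20.45 wt%.
Difference = 7.13 − 20.45 = -13.32 percentage points.

-13.32 percentage points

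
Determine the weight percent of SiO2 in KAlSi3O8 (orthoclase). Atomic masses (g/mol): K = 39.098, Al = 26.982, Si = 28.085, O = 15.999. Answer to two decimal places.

64.76 wt%

Formula mass = 278.327 g/mol.
3 Si → 3.0000 mol SiO2 per formula unit; M(SiO2) = 60.083, so SiO2 mass = 180.249 g.
180.249/278.327 × 100 = 64.76 wt%.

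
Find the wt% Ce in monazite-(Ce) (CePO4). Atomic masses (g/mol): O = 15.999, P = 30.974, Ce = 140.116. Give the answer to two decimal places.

Formula mass = 1*140.116 + 1*30.974 + 4*15.999 = 235.086 g/mol, of which 140.116 g is Ce.
So Ce makes up 140.116/235.086 = 0.5960 of the mass, i.e. 59.60%.

59.60 wt%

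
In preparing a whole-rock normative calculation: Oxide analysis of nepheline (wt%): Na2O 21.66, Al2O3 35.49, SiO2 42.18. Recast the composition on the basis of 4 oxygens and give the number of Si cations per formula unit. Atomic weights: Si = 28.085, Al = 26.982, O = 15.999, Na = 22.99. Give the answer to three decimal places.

1.004 Si apfu

Na2O: 21.66/61.979 = 0.34947 mol → 0.69894 mol Na, 0.34947 mol O.
Al2O3: 35.49/101.961 = 0.34807 mol → 0.69614 mol Al, 1.04421 mol O.
SiO2: 42.18/60.083 = 0.70203 mol → 0.70203 mol Si, 1.40406 mol O.
Total oxygen = 2.79774 mol. Normalization factor = 4/2.79774 = 1.42973.
Si per 4 O = 0.70203 × 1.42973 = 1.004.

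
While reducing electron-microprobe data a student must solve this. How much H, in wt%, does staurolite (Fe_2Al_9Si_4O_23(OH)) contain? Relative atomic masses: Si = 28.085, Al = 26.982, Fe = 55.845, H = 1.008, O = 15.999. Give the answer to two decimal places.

0.12 wt%

Molar mass of Fe_2Al_9Si_4O_23(OH): 2*55.845 + 9*26.982 + 4*28.085 + 24*15.999 + 1*1.008 = 851.852 g/mol.
Mass of H per formula unit: 1 × 1.008 = 1.008 g.
Weight fraction H = 1.008 / 851.852 = 0.0012.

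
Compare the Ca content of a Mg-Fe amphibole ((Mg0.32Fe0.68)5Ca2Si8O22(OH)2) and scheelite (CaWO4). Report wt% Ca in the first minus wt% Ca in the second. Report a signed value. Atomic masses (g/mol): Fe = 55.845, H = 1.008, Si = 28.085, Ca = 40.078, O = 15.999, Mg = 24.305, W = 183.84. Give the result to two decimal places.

-5.20 percentage points

First mineral: 80.156 g Ca in 919.589 g formula = 8.72 wt% Ca.
Second mineral: 40.078 g Ca in 287.914 g formula = 13.92 wt% Ca.
8.72% − 13.92% gives a difference of -5.20 percentage points.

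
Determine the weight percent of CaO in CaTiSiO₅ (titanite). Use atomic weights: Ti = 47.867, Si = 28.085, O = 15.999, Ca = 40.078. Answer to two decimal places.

Formula mass = 196.025 g/mol.
1 Ca → 1.0000 mol CaO per formula unit; M(CaO) = 56.077, so CaO mass = 56.077 g.
56.077/196.025 × 100 = 28.61 wt%.

28.61 wt%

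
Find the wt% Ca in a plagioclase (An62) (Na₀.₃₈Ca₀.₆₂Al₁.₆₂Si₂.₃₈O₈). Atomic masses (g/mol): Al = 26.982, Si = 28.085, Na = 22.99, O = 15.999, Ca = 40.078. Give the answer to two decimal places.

9.13 mass %

M(Na₀.₃₈Ca₀.₆₂Al₁.₆₂Si₂.₃₈O₈) = 272.130 g/mol.
Ca contributes 0.62 × 40.078 = 24.848 g per mole.
24.848/272.130 = 0.0913 → 9.13%.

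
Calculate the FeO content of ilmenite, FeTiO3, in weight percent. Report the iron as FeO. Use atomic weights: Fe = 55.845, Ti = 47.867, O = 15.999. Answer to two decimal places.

47.36 wt%

Molar mass of FeTiO3 = 1*55.845 + 1*47.867 + 3*15.999 = 151.709 g/mol.
Each formula unit contains 1 Fe, equivalent to 1/1 = 1.0000 mol FeO.
M(FeO) = 1×55.845 + 1×15.999 = 71.844 g/mol.
Mass of FeO per formula unit = 1.0000 × 71.844 = 71.844 g.
FeO wt% = 71.844 / 151.709 × 100 = 47.36%.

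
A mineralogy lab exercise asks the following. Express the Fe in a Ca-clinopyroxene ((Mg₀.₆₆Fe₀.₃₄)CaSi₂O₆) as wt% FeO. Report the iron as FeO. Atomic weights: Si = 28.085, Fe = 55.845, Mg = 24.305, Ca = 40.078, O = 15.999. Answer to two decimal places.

10.75 wt%

M((Mg₀.₆₆Fe₀.₃₄)CaSi₂O₆) = 227.271 g/mol; M(FeO) = 71.844 g/mol.
Moles FeO per formula unit = 0.34 Fe ÷ 1 = 0.3400.
FeO fraction = (0.3400 × 71.844) / 227.271 = 24.427/227.271 = 0.1075.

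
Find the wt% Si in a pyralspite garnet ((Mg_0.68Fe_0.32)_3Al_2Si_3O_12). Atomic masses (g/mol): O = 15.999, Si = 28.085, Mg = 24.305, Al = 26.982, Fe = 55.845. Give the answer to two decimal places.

M((Mg_0.68Fe_0.32)_3Al_2Si_3O_12) = 433.400 g/mol.
Si contributes 3 × 28.085 = 84.255 g per mole.
84.255/433.400 = 0.1944 → 19.44%.

19.44 weight percent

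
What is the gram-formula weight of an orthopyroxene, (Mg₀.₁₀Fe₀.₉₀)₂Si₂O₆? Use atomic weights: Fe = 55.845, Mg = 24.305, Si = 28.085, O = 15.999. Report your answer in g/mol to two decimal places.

The formula mass is the sum 0.20×24.305 + 1.80×55.845 + 2×28.085 + 6×15.999.

257.55 g/mol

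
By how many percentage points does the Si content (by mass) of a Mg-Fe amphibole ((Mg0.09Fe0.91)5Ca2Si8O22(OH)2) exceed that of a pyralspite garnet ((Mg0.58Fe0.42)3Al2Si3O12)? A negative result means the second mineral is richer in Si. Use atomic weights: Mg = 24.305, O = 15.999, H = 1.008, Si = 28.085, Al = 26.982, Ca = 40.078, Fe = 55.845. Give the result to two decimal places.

4.48 percentage points

M((Mg0.09Fe0.91)5Ca2Si8O22(OH)2) = 955.860 g/mol, so wt% Si = 224.680/955.860 × 100 = 23.51%.
M((Mg0.58Fe0.42)3Al2Si3O12) = 442.862 g/mol, so wt% Si = 84.255/442.862 × 100 = 19.03%.
23.51 − 19.03 = 4.48 pp.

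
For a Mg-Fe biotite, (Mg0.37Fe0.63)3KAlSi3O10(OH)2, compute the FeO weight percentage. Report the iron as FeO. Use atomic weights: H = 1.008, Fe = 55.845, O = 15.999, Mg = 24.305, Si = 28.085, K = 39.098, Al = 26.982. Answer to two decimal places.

28.47 wt%

Formula mass = 476.865 g/mol.
1.89 Fe → 1.8900 mol FeO per formula unit; M(FeO) = 71.844, so FeO mass = 135.785 g.
135.785/476.865 × 100 = 28.47 wt%.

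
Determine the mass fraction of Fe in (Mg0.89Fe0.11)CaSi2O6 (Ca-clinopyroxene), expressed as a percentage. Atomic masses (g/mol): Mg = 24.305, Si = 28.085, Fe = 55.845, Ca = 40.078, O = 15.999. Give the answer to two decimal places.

Molar mass of (Mg0.89Fe0.11)CaSi2O6: 0.89*24.305 + 0.11*55.845 + 1*40.078 + 2*28.085 + 6*15.999 = 220.016 g/mol.
Mass of Fe per formula unit: 0.11 × 55.845 = 6.143 g.
Weight fraction Fe = 6.143 / 220.016 = 0.0279.

2.79 weight percent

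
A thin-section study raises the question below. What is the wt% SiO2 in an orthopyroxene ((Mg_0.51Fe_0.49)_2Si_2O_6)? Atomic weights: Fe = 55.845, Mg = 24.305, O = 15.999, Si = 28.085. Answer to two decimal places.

Formula mass = 231.683 g/mol.
2 Si → 2.0000 mol SiO2 per formula unit; M(SiO2) = 60.083, so SiO2 mass = 120.166 g.
120.166/231.683 × 100 = 51.87 wt%.

51.87 wt%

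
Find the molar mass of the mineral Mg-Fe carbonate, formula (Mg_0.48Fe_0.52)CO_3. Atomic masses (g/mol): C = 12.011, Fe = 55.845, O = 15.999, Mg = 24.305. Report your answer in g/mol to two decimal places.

100.71 g/mol

The formula mass is the sum 0.48(24.305) + 0.52(55.845) + 1(12.011) + 3(15.999).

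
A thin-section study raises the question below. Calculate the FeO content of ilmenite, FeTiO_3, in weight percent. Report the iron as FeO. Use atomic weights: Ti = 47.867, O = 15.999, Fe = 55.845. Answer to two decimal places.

47.36 wt%

M(FeTiO_3) = 151.709 g/mol; M(FeO) = 71.844 g/mol.
Moles FeO per formula unit = 1 Fe ÷ 1 = 1.0000.
FeO fraction = (1.0000 × 71.844) / 151.709 = 71.844/151.709 = 0.4736.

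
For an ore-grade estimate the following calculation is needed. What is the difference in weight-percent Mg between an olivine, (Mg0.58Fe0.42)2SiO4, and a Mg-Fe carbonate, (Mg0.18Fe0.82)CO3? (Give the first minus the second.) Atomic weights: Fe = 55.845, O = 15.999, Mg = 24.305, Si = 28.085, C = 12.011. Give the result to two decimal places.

12.89 percentage points

M((Mg0.58Fe0.42)2SiO4) = 167.185 g/mol, so wt% Mg = 28.194/167.185 × 100 = 16.86%.
M((Mg0.18Fe0.82)CO3) = 110.176 g/mol, so wt% Mg = 4.375/110.176 × 100 = 3.97%.
16.86 − 3.97 = 12.89 pp.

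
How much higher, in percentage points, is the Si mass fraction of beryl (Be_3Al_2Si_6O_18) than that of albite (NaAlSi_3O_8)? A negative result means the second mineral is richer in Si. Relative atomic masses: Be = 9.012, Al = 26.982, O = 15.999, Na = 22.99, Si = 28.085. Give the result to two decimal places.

Si in Be_3Al_2Si_6O_18: molar mass 537.492 g/mol; 6×28.085 = 168.510 g → 31.35 wt%.
Si in NaAlSi_3O_8: molar mass 262.219 g/mol; 3×28.085 = 84.255 g → 32.13 wt%.
Difference = 31.35 − 32.13 = -0.78 percentage points.

-0.78 percentage points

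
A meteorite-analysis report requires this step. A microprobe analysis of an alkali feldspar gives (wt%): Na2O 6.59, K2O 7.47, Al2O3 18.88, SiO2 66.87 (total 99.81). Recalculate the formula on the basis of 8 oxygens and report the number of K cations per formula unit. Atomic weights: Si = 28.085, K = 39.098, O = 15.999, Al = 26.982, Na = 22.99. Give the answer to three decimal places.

Na2O: 6.59/61.979 = 0.10633 mol → 0.21266 mol Na, 0.10633 mol O.
K2O: 7.47/94.195 = 0.07930 mol → 0.15860 mol K, 0.07930 mol O.
Al2O3: 18.88/101.961 = 0.18517 mol → 0.37034 mol Al, 0.55551 mol O.
SiO2: 66.87/60.083 = 1.11296 mol → 1.11296 mol Si, 2.22592 mol O.
Total oxygen = 2.96706 mol. Normalization factor = 8/2.96706 = 2.69627.
K per 8 O = 0.15860 × 2.69627 = 0.428.

0.428 K apfu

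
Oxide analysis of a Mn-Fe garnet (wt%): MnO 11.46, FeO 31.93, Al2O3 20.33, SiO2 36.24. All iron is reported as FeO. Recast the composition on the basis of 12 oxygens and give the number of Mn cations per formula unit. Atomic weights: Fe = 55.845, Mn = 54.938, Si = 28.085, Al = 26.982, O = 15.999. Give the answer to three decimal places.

MnO: 11.46/70.937 = 0.16155 mol → 0.16155 mol Mn, 0.16155 mol O.
FeO: 31.93/71.844 = 0.44444 mol → 0.44444 mol Fe, 0.44444 mol O.
Al2O3: 20.33/101.961 = 0.19939 mol → 0.39878 mol Al, 0.59817 mol O.
SiO2: 36.24/60.083 = 0.60317 mol → 0.60317 mol Si, 1.20634 mol O.
Total oxygen = 2.41050 mol. Normalization factor = 12/2.41050 = 4.97822.
Mn per 12 O = 0.16155 × 4.97822 = 0.804.

0.804 Mn apfu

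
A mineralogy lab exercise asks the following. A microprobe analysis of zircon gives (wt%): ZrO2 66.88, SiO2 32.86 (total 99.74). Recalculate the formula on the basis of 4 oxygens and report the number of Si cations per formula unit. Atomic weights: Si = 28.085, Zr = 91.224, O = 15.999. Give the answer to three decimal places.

1.004 Si apfu

ZrO2: 66.88/123.222 = 0.54276 mol → 0.54276 mol Zr, 1.08552 mol O.
SiO2: 32.86/60.083 = 0.54691 mol → 0.54691 mol Si, 1.09382 mol O.
Total oxygen = 2.17934 mol. Normalization factor = 4/2.17934 = 1.83542.
Si per 4 O = 0.54691 × 1.83542 = 1.004.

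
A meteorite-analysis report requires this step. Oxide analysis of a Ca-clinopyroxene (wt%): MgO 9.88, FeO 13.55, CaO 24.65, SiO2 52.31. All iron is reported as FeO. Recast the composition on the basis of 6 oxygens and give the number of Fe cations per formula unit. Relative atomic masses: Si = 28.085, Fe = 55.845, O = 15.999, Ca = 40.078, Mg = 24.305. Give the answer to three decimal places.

0.433 Fe apfu

MgO (M=40.304): mol = 0.24514; Mg = 0.24514, O = 0.24514.
FeO (M=71.844): mol = 0.18860; Fe = 0.18860, O = 0.18860.
CaO (M=56.077): mol = 0.43957; Ca = 0.43957, O = 0.43957.
SiO2 (M=60.083): mol = 0.87063; Si = 0.87063, O = 1.74126.
ΣO = 2.61457; factor = 6/ΣO = 2.29483.
Fe apfu = 0.18860 × 2.29483 = 0.433.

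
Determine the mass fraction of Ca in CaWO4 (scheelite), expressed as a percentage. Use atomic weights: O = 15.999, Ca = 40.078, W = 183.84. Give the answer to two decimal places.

13.92 wt%

Formula mass = 1×40.078 + 1×183.84 + 4×15.999 = 287.914 g/mol, of which 40.078 g is Ca.
So Ca makes up 40.078/287.914 = 0.1392 of the mass, i.e. 13.92%.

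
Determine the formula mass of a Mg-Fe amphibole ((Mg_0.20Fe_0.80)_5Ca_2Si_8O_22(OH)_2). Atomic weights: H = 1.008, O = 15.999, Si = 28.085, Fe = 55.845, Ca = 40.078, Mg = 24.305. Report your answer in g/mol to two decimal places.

Mg: 1 × 24.305 = 24.3050
Fe: 4 × 55.845 = 223.3800
Ca: 2 × 40.078 = 80.1560
Si: 8 × 28.085 = 224.6800
O: 24 × 15.999 = 383.9760
H: 2 × 1.008 = 2.0160
Summing the contributions gives the formula mass.

938.51 g/mol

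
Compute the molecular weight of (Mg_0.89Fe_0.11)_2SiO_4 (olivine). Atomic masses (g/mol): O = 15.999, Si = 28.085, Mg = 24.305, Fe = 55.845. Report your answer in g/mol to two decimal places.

147.63 g/mol

M = 1.78×24.305 + 0.22×55.845 + 1×28.085 + 4×15.999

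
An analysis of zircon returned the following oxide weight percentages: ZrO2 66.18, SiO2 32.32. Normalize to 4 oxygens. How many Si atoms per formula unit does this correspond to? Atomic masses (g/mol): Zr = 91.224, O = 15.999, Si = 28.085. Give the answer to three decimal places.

ZrO2: 66.18/123.222 = 0.53708 mol → 0.53708 mol Zr, 1.07416 mol O.
SiO2: 32.32/60.083 = 0.53792 mol → 0.53792 mol Si, 1.07584 mol O.
Total oxygen = 2.15000 mol. Normalization factor = 4/2.15000 = 1.86047.
Si per 4 O = 0.53792 × 1.86047 = 1.001.

1.001 Si apfu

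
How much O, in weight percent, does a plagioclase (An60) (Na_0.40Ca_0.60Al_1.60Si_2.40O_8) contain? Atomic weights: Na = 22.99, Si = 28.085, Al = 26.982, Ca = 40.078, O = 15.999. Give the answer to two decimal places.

Formula mass = 0.40·22.99 + 0.60·40.078 + 1.60·26.982 + 2.40·28.085 + 8·15.999 = 271.810 g/mol, of which 127.992 g is O.
So O makes up 127.992/271.810 = 0.4709 of the mass, i.e. 47.09%.

47.09 weight percent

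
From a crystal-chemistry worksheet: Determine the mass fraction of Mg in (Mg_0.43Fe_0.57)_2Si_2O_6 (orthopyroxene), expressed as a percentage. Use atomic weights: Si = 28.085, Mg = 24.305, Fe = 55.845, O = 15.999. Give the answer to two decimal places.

8.83 weight percent

M((Mg_0.43Fe_0.57)_2Si_2O_6) = 236.730 g/mol.
Mg contributes 0.86 × 24.305 = 20.902 g per mole.
20.902/236.730 = 0.0883 → 8.83%.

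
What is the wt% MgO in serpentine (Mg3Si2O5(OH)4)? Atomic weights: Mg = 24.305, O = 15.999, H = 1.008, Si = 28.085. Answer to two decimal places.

43.63 wt%

Formula mass = 277.108 g/mol.
3 Mg → 3.0000 mol MgO per formula unit; M(MgO) = 40.304, so MgO mass = 120.912 g.
120.912/277.108 × 100 = 43.63 wt%.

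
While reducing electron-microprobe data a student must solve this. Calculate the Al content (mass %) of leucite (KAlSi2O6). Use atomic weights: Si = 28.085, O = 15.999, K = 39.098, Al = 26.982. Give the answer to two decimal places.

Formula mass = 1×39.098 + 1×26.982 + 2×28.085 + 6×15.999 = 218.244 g/mol, of which 26.982 g is Al.
So Al makes up 26.982/218.244 = 0.1236 of the mass, i.e. 12.36%.

12.36 mass %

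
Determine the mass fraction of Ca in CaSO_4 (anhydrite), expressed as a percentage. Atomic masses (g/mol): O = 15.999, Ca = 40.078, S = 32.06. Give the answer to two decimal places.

29.44 weight percent

Formula mass = 1*40.078 + 1*32.06 + 4*15.999 = 136.134 g/mol, of which 40.078 g is Ca.
So Ca makes up 40.078/136.134 = 0.2944 of the mass, i.e. 29.44%.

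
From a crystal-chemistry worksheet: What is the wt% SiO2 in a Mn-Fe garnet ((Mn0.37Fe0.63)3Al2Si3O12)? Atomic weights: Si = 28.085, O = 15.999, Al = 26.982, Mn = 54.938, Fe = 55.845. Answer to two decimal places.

Molar mass of (Mn0.37Fe0.63)3Al2Si3O12 = 1.11×54.938 + 1.89×55.845 + 2×26.982 + 3×28.085 + 12×15.999 = 496.735 g/mol.
Each formula unit contains 3 Si, equivalent to 3/1 = 3.0000 mol SiO2.
M(SiO2) = 1×28.085 + 2×15.999 = 60.083 g/mol.
Mass of SiO2 per formula unit = 3.0000 × 60.083 = 180.249 g.
SiO2 wt% = 180.249 / 496.735 × 100 = 36.29%.

36.29 wt%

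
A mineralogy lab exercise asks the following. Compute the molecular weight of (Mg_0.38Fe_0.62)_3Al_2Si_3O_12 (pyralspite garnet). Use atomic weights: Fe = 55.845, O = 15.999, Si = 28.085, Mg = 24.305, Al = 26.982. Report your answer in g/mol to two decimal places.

461.79 g/mol

M = 1.14*24.305 + 1.86*55.845 + 2*26.982 + 3*28.085 + 12*15.999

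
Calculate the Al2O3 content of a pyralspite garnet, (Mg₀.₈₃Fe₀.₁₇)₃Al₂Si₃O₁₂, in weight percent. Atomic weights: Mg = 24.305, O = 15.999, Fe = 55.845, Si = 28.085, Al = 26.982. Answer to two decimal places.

Formula mass = 419.207 g/mol.
2 Al → 1.0000 mol Al2O3 per formula unit; M(Al2O3) = 101.961, so Al2O3 mass = 101.961 g.
101.961/419.207 × 100 = 24.32 wt%.

24.32 wt%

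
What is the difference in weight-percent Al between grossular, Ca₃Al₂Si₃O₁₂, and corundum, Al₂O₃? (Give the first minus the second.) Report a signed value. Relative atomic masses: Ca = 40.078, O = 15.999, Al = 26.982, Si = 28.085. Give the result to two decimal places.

First mineral: 53.964 g Al in 450.441 g formula = 11.98 wt% Al.
Second mineral: 53.964 g Al in 101.961 g formula = 52.93 wt% Al.
11.98% − 52.93% gives a difference of -40.95 percentage points.

-40.95 percentage points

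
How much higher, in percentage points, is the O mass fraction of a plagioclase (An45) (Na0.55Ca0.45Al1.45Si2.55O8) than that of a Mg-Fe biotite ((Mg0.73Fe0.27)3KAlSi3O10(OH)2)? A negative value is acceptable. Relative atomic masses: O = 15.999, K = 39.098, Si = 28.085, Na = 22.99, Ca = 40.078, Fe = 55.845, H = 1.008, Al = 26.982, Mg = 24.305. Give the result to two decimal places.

First mineral: 127.992 g O in 269.412 g formula = 47.51 wt% O.
Second mineral: 191.988 g O in 442.801 g formula = 43.36 wt% O.
47.51% − 43.36% gives a difference of 4.15 percentage points.

4.15 percentage points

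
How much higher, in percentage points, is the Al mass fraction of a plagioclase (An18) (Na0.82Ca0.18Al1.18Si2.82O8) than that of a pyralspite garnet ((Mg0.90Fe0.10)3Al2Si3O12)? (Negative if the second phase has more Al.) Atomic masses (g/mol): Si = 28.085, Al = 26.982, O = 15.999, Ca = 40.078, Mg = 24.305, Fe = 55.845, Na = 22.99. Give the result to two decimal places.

-1.07 percentage points

M(Na0.82Ca0.18Al1.18Si2.82O8) = 265.096 g/mol, so wt% Al = 31.839/265.096 × 100 = 12.01%.
M((Mg0.90Fe0.10)3Al2Si3O12) = 412.584 g/mol, so wt% Al = 53.964/412.584 × 100 = 13.08%.
12.01 − 13.08 = -1.07 pp.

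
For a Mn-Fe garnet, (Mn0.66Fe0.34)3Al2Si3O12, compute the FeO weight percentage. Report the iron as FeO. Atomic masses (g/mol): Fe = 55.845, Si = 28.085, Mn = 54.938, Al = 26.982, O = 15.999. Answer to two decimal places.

Formula mass = 495.946 g/mol.
1.02 Fe → 1.0200 mol FeO per formula unit; M(FeO) = 71.844, so FeO mass = 73.281 g.
73.281/495.946 × 100 = 14.78 wt%.

14.78 wt%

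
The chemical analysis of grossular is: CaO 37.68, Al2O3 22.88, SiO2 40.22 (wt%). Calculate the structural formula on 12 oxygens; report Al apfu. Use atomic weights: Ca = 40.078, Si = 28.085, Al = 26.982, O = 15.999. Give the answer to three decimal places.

CaO (M=56.077): mol = 0.67193; Ca = 0.67193, O = 0.67193.
Al2O3 (M=101.961): mol = 0.22440; Al = 0.44880, O = 0.67320.
SiO2 (M=60.083): mol = 0.66941; Si = 0.66941, O = 1.33882.
ΣO = 2.68395; factor = 12/ΣO = 4.47102.
Al apfu = 0.44880 × 4.47102 = 2.007.

2.007 Al apfu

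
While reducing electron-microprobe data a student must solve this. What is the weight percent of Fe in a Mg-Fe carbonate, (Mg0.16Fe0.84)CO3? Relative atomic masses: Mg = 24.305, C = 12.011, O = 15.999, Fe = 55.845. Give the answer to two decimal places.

42.33 wt%

M((Mg0.16Fe0.84)CO3) = 110.807 g/mol.
Fe contributes 0.84 × 55.845 = 46.910 g per mole.
46.910/110.807 = 0.4233 → 42.33%.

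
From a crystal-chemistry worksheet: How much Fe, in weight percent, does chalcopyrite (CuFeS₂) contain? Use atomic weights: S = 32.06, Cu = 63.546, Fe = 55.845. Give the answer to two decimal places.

30.43 weight percent

Molar mass of CuFeS₂: 1*63.546 + 1*55.845 + 2*32.06 = 183.511 g/mol.
Mass of Fe per formula unit: 1 × 55.845 = 55.845 g.
Weight fraction Fe = 55.845 / 183.511 = 0.3043.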